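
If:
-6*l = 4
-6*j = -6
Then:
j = 1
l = -2/3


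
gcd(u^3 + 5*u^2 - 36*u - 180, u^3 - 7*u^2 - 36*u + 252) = u^2 - 36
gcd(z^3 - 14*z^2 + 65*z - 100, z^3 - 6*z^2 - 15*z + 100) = z^2 - 10*z + 25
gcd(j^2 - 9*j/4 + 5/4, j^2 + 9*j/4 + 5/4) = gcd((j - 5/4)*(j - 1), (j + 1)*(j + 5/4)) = 1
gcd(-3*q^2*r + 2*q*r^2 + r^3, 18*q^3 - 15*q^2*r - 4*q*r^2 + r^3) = 3*q^2 - 2*q*r - r^2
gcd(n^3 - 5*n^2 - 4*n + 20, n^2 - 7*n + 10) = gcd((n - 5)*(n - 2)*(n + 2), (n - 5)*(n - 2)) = n^2 - 7*n + 10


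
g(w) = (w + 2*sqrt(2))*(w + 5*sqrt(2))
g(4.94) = 93.31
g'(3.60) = 17.10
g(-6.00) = -3.40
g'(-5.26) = -0.62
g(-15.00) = 96.51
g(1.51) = 37.23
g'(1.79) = 13.48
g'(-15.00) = -20.10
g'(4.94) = 19.78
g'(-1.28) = 7.34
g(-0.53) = 15.03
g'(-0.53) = 8.84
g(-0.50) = 15.30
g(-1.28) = 8.97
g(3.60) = 68.60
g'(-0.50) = 8.90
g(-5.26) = -4.40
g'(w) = 2*w + 7*sqrt(2)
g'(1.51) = 12.92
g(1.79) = 40.92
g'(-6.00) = -2.10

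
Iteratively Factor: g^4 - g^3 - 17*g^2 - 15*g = (g + 1)*(g^3 - 2*g^2 - 15*g) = (g + 1)*(g + 3)*(g^2 - 5*g) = (g - 5)*(g + 1)*(g + 3)*(g)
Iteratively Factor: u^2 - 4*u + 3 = (u - 3)*(u - 1)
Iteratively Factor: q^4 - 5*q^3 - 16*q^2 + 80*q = (q + 4)*(q^3 - 9*q^2 + 20*q) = (q - 5)*(q + 4)*(q^2 - 4*q) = q*(q - 5)*(q + 4)*(q - 4)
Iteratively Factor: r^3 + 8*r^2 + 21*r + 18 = (r + 3)*(r^2 + 5*r + 6) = (r + 2)*(r + 3)*(r + 3)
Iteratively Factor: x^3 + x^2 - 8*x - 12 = (x + 2)*(x^2 - x - 6) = (x + 2)^2*(x - 3)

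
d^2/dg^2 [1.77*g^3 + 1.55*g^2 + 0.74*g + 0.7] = 10.62*g + 3.1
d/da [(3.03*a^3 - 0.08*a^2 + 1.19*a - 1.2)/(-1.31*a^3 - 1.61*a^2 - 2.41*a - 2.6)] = (-4.9831*a^4 - 11.4868*a^3 - 26.2413*a^2 - 3.448*a - 5.986)/(1.7161*a^6 + 4.2182*a^5 + 8.9063*a^4 + 14.5722*a^3 + 14.1801*a^2 + 12.532*a + 6.76)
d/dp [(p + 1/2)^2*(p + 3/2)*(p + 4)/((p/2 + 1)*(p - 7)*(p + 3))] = (4*p^6 - 16*p^5 - 447*p^4 - 2239*p^3 - 4598*p^2 - 3924*p - 1065)/(2*(p^6 - 4*p^5 - 54*p^4 + 32*p^3 + 1009*p^2 + 2436*p + 1764))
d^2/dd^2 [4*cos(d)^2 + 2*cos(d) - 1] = -2*cos(d) - 8*cos(2*d)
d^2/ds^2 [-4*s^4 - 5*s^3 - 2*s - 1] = 6*s*(-8*s - 5)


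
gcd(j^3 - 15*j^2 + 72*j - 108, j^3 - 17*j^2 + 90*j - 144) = j^2 - 9*j + 18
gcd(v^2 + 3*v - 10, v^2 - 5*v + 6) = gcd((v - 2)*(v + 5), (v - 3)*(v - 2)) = v - 2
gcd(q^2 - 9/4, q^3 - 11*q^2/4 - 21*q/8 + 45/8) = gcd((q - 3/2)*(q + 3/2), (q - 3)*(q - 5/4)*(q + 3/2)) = q + 3/2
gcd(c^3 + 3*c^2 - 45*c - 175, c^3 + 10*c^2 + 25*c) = c^2 + 10*c + 25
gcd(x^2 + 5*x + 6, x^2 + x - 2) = x + 2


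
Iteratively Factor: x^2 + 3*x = (x)*(x + 3)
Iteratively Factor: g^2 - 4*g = (g)*(g - 4)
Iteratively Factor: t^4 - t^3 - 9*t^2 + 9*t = (t + 3)*(t^3 - 4*t^2 + 3*t) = (t - 3)*(t + 3)*(t^2 - t) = (t - 3)*(t - 1)*(t + 3)*(t)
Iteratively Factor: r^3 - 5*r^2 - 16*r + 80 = (r - 5)*(r^2 - 16) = (r - 5)*(r + 4)*(r - 4)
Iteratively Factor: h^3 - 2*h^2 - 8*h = (h + 2)*(h^2 - 4*h) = (h - 4)*(h + 2)*(h)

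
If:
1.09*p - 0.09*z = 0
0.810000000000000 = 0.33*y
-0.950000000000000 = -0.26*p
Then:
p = 3.65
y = 2.45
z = 44.25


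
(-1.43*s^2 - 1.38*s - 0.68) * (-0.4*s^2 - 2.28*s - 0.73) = 0.572*s^4 + 3.8124*s^3 + 4.4623*s^2 + 2.5578*s + 0.4964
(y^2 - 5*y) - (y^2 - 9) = 9 - 5*y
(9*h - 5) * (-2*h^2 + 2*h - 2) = -18*h^3 + 28*h^2 - 28*h + 10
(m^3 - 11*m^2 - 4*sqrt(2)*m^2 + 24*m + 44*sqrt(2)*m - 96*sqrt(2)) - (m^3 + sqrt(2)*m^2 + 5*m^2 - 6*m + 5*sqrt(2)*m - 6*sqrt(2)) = -16*m^2 - 5*sqrt(2)*m^2 + 30*m + 39*sqrt(2)*m - 90*sqrt(2)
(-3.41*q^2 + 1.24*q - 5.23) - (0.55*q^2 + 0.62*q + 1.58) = -3.96*q^2 + 0.62*q - 6.81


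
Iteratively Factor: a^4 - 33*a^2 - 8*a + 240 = (a - 3)*(a^3 + 3*a^2 - 24*a - 80) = (a - 5)*(a - 3)*(a^2 + 8*a + 16) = (a - 5)*(a - 3)*(a + 4)*(a + 4)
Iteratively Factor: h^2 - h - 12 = (h + 3)*(h - 4)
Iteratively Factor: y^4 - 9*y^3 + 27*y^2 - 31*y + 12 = (y - 1)*(y^3 - 8*y^2 + 19*y - 12) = (y - 1)^2*(y^2 - 7*y + 12) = (y - 4)*(y - 1)^2*(y - 3)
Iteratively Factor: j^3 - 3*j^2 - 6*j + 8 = (j - 1)*(j^2 - 2*j - 8) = (j - 4)*(j - 1)*(j + 2)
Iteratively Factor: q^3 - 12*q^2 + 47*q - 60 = (q - 3)*(q^2 - 9*q + 20) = (q - 4)*(q - 3)*(q - 5)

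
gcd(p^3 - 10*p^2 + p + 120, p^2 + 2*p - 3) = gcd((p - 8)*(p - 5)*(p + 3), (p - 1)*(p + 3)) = p + 3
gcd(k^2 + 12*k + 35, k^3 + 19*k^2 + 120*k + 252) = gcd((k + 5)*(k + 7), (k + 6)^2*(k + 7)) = k + 7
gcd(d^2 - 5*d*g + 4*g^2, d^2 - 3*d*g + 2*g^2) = d - g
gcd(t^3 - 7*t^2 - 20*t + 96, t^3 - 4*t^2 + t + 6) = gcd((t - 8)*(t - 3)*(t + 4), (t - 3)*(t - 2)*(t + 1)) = t - 3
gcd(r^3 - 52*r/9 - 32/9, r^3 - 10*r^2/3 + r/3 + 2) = r + 2/3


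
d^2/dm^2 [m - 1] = 0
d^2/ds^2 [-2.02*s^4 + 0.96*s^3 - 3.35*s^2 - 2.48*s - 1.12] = -24.24*s^2 + 5.76*s - 6.7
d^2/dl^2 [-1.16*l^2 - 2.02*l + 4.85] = -2.32000000000000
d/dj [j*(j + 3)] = 2*j + 3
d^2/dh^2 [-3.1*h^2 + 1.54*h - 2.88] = -6.20000000000000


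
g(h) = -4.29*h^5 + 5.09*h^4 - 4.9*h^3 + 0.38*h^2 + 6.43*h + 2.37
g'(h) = -21.45*h^4 + 20.36*h^3 - 14.7*h^2 + 0.76*h + 6.43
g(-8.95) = 282508.97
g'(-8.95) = -153406.32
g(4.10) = -3834.51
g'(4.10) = -4895.59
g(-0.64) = 1.01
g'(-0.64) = -9.01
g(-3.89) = 5258.30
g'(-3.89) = -6329.07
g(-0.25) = 0.89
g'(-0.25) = 4.92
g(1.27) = 0.18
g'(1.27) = -30.41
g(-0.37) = 0.42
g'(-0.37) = 2.70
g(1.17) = 2.70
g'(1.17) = -20.39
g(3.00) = -737.40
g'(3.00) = -1311.32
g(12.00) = -970275.99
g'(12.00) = -411706.37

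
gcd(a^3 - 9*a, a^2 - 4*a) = a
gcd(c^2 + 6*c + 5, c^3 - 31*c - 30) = c^2 + 6*c + 5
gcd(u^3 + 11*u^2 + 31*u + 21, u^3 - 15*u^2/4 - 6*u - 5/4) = u + 1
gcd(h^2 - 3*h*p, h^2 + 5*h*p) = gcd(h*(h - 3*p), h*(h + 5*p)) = h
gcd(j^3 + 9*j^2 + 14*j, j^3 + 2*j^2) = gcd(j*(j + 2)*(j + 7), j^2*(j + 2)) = j^2 + 2*j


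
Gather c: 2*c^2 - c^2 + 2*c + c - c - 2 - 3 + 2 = c^2 + 2*c - 3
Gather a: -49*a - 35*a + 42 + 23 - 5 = 60 - 84*a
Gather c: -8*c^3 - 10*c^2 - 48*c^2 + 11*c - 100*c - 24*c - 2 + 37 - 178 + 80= -8*c^3 - 58*c^2 - 113*c - 63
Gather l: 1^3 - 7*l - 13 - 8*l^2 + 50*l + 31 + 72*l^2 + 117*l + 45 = 64*l^2 + 160*l + 64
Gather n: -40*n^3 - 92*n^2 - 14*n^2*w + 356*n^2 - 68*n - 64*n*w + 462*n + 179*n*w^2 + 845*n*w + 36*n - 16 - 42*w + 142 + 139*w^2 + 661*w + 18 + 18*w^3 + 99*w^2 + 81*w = -40*n^3 + n^2*(264 - 14*w) + n*(179*w^2 + 781*w + 430) + 18*w^3 + 238*w^2 + 700*w + 144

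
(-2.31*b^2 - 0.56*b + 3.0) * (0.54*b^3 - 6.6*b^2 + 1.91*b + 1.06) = -1.2474*b^5 + 14.9436*b^4 + 0.903900000000001*b^3 - 23.3182*b^2 + 5.1364*b + 3.18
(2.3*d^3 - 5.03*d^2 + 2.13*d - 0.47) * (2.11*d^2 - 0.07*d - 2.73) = 4.853*d^5 - 10.7743*d^4 - 1.4326*d^3 + 12.5911*d^2 - 5.782*d + 1.2831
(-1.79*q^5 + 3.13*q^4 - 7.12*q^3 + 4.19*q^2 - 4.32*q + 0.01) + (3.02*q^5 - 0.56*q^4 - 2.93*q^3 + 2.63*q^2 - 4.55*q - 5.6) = 1.23*q^5 + 2.57*q^4 - 10.05*q^3 + 6.82*q^2 - 8.87*q - 5.59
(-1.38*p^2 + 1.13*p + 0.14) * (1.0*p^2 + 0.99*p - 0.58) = -1.38*p^4 - 0.2362*p^3 + 2.0591*p^2 - 0.5168*p - 0.0812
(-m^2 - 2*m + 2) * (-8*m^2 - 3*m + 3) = 8*m^4 + 19*m^3 - 13*m^2 - 12*m + 6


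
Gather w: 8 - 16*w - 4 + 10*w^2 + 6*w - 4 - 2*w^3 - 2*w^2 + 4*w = -2*w^3 + 8*w^2 - 6*w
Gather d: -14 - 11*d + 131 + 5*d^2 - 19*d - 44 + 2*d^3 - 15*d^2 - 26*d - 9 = 2*d^3 - 10*d^2 - 56*d + 64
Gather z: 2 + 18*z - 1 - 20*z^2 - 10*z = -20*z^2 + 8*z + 1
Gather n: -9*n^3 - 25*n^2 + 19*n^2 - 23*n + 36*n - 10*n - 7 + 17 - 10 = -9*n^3 - 6*n^2 + 3*n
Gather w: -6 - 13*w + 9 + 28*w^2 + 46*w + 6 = 28*w^2 + 33*w + 9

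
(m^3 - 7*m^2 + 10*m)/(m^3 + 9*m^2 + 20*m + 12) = m*(m^2 - 7*m + 10)/(m^3 + 9*m^2 + 20*m + 12)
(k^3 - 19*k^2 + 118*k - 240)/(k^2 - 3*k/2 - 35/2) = 2*(k^2 - 14*k + 48)/(2*k + 7)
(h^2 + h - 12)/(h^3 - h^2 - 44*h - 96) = (h - 3)/(h^2 - 5*h - 24)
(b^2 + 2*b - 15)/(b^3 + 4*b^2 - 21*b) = (b + 5)/(b*(b + 7))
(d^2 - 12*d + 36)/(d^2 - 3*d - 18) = (d - 6)/(d + 3)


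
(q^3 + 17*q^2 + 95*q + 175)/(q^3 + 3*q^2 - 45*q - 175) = (q + 7)/(q - 7)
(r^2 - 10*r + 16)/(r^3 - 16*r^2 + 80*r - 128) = (r - 2)/(r^2 - 8*r + 16)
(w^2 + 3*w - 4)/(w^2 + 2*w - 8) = (w - 1)/(w - 2)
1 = 1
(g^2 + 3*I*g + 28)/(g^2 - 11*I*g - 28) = (g + 7*I)/(g - 7*I)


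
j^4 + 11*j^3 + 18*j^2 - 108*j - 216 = (j - 3)*(j + 2)*(j + 6)^2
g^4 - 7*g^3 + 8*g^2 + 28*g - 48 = (g - 4)*(g - 3)*(g - 2)*(g + 2)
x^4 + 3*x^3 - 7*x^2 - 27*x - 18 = (x - 3)*(x + 1)*(x + 2)*(x + 3)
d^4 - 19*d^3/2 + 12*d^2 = d^2*(d - 8)*(d - 3/2)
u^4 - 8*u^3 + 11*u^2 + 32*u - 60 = (u - 5)*(u - 3)*(u - 2)*(u + 2)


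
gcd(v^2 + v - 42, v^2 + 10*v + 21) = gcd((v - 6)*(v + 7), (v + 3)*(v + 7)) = v + 7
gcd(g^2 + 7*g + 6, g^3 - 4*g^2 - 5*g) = g + 1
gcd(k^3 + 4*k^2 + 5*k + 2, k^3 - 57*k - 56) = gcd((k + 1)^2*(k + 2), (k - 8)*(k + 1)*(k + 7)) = k + 1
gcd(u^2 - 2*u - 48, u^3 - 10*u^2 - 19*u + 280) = u - 8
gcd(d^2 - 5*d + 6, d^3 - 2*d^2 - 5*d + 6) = d - 3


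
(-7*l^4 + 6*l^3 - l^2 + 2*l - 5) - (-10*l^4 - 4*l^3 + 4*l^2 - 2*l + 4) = 3*l^4 + 10*l^3 - 5*l^2 + 4*l - 9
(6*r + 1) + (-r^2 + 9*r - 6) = -r^2 + 15*r - 5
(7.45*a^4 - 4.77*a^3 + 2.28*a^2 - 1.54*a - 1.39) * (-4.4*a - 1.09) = -32.78*a^5 + 12.8675*a^4 - 4.8327*a^3 + 4.2908*a^2 + 7.7946*a + 1.5151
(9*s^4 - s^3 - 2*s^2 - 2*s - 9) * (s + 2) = 9*s^5 + 17*s^4 - 4*s^3 - 6*s^2 - 13*s - 18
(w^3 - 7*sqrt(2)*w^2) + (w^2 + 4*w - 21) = w^3 - 7*sqrt(2)*w^2 + w^2 + 4*w - 21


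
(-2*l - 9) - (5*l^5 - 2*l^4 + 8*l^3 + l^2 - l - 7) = -5*l^5 + 2*l^4 - 8*l^3 - l^2 - l - 2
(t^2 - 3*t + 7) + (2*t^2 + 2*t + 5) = 3*t^2 - t + 12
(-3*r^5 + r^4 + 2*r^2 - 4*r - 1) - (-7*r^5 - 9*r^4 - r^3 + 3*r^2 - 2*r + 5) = 4*r^5 + 10*r^4 + r^3 - r^2 - 2*r - 6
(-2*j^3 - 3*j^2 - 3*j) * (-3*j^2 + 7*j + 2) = 6*j^5 - 5*j^4 - 16*j^3 - 27*j^2 - 6*j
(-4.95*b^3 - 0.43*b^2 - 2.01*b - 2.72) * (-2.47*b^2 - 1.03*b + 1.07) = 12.2265*b^5 + 6.1606*b^4 + 0.111099999999999*b^3 + 8.3286*b^2 + 0.6509*b - 2.9104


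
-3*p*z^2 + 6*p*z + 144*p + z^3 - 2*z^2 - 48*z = (-3*p + z)*(z - 8)*(z + 6)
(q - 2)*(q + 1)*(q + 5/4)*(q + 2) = q^4 + 9*q^3/4 - 11*q^2/4 - 9*q - 5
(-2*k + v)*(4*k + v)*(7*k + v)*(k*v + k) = -56*k^4*v - 56*k^4 + 6*k^3*v^2 + 6*k^3*v + 9*k^2*v^3 + 9*k^2*v^2 + k*v^4 + k*v^3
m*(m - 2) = m^2 - 2*m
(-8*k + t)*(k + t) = -8*k^2 - 7*k*t + t^2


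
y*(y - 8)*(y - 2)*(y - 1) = y^4 - 11*y^3 + 26*y^2 - 16*y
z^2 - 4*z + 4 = (z - 2)^2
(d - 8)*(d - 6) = d^2 - 14*d + 48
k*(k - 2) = k^2 - 2*k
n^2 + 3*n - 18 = (n - 3)*(n + 6)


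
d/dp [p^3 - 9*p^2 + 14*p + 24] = 3*p^2 - 18*p + 14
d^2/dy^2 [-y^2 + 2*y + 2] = -2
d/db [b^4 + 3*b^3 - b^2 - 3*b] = 4*b^3 + 9*b^2 - 2*b - 3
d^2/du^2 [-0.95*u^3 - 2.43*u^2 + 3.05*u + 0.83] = -5.7*u - 4.86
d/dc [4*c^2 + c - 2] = 8*c + 1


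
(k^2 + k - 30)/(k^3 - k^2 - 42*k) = (k - 5)/(k*(k - 7))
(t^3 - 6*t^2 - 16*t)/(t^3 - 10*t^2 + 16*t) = (t + 2)/(t - 2)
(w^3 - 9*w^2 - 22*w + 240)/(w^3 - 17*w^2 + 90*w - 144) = (w + 5)/(w - 3)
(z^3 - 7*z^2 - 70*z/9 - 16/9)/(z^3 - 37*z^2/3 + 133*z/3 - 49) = (9*z^3 - 63*z^2 - 70*z - 16)/(3*(3*z^3 - 37*z^2 + 133*z - 147))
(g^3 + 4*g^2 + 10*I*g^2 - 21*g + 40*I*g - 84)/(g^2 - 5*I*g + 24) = (g^2 + g*(4 + 7*I) + 28*I)/(g - 8*I)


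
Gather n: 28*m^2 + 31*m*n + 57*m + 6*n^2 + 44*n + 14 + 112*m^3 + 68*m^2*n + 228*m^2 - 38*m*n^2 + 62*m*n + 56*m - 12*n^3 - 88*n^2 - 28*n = 112*m^3 + 256*m^2 + 113*m - 12*n^3 + n^2*(-38*m - 82) + n*(68*m^2 + 93*m + 16) + 14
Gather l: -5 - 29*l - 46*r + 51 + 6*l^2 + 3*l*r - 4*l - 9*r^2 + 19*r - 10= 6*l^2 + l*(3*r - 33) - 9*r^2 - 27*r + 36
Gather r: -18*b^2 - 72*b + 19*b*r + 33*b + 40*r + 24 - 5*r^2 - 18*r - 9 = -18*b^2 - 39*b - 5*r^2 + r*(19*b + 22) + 15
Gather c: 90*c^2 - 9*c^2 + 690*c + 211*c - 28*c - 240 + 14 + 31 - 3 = 81*c^2 + 873*c - 198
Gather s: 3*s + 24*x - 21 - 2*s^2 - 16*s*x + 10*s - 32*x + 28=-2*s^2 + s*(13 - 16*x) - 8*x + 7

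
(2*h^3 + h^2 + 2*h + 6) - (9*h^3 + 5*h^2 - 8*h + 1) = -7*h^3 - 4*h^2 + 10*h + 5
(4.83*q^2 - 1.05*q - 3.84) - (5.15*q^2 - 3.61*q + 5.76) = -0.32*q^2 + 2.56*q - 9.6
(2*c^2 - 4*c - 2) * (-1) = -2*c^2 + 4*c + 2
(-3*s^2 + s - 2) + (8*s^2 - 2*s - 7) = 5*s^2 - s - 9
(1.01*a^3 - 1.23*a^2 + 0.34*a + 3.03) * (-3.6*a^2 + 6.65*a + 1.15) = -3.636*a^5 + 11.1445*a^4 - 8.242*a^3 - 10.0615*a^2 + 20.5405*a + 3.4845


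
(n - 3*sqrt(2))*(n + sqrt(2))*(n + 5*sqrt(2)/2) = n^3 + sqrt(2)*n^2/2 - 16*n - 15*sqrt(2)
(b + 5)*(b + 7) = b^2 + 12*b + 35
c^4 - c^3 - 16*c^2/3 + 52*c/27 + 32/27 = (c - 8/3)*(c - 2/3)*(c + 1/3)*(c + 2)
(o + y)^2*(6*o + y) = 6*o^3 + 13*o^2*y + 8*o*y^2 + y^3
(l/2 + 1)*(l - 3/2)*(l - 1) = l^3/2 - l^2/4 - 7*l/4 + 3/2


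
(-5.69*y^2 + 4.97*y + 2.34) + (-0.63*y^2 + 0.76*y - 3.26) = -6.32*y^2 + 5.73*y - 0.92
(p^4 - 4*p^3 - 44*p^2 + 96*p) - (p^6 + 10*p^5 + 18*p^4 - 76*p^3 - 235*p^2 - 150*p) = -p^6 - 10*p^5 - 17*p^4 + 72*p^3 + 191*p^2 + 246*p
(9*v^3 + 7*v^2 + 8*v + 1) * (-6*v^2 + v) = -54*v^5 - 33*v^4 - 41*v^3 + 2*v^2 + v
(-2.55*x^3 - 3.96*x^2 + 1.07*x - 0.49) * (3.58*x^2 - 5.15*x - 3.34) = -9.129*x^5 - 1.0443*x^4 + 32.7416*x^3 + 5.9617*x^2 - 1.0503*x + 1.6366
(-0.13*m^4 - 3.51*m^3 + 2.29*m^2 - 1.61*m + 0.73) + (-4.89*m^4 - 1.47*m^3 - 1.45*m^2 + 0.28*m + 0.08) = -5.02*m^4 - 4.98*m^3 + 0.84*m^2 - 1.33*m + 0.81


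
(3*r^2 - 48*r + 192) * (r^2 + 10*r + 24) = 3*r^4 - 18*r^3 - 216*r^2 + 768*r + 4608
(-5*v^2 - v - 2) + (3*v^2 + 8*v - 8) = -2*v^2 + 7*v - 10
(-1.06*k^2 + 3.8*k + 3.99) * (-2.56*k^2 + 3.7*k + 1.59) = 2.7136*k^4 - 13.65*k^3 + 2.1602*k^2 + 20.805*k + 6.3441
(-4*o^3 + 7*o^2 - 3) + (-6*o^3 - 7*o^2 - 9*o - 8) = -10*o^3 - 9*o - 11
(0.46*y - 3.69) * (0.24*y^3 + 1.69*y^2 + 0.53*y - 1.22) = 0.1104*y^4 - 0.1082*y^3 - 5.9923*y^2 - 2.5169*y + 4.5018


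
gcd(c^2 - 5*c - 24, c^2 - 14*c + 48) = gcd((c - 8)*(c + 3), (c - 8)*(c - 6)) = c - 8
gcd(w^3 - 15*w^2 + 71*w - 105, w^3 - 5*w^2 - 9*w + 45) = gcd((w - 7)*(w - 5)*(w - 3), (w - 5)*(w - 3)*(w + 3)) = w^2 - 8*w + 15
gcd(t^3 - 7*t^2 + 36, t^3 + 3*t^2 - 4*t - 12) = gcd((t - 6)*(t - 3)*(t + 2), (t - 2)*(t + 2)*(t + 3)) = t + 2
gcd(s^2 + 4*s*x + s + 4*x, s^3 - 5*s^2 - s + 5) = s + 1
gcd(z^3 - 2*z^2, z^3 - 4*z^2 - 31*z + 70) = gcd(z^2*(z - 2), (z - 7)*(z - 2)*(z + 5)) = z - 2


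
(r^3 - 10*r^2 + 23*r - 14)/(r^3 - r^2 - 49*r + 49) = (r - 2)/(r + 7)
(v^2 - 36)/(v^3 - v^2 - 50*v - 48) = (v - 6)/(v^2 - 7*v - 8)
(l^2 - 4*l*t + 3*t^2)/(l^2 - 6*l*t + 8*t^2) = (l^2 - 4*l*t + 3*t^2)/(l^2 - 6*l*t + 8*t^2)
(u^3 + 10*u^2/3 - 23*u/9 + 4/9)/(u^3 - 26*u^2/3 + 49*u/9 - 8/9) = (u + 4)/(u - 8)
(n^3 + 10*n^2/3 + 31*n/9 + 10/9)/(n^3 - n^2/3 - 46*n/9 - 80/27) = 3*(n + 1)/(3*n - 8)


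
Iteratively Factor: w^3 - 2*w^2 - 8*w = (w)*(w^2 - 2*w - 8) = w*(w + 2)*(w - 4)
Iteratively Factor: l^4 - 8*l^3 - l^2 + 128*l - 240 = (l - 5)*(l^3 - 3*l^2 - 16*l + 48) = (l - 5)*(l - 4)*(l^2 + l - 12) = (l - 5)*(l - 4)*(l + 4)*(l - 3)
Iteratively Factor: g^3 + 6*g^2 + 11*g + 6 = (g + 3)*(g^2 + 3*g + 2) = (g + 1)*(g + 3)*(g + 2)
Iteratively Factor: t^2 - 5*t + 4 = (t - 4)*(t - 1)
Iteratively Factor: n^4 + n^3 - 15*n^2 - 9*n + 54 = (n + 3)*(n^3 - 2*n^2 - 9*n + 18) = (n - 3)*(n + 3)*(n^2 + n - 6) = (n - 3)*(n + 3)^2*(n - 2)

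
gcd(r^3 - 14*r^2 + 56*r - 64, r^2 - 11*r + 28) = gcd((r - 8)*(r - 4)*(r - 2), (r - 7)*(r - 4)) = r - 4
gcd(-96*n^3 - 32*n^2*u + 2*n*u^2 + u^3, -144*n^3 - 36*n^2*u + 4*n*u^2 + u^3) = -24*n^2 - 2*n*u + u^2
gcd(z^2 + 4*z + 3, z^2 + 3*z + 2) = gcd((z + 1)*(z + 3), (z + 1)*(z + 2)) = z + 1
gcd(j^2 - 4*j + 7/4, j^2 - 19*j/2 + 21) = j - 7/2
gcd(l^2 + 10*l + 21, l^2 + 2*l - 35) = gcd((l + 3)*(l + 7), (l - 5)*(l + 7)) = l + 7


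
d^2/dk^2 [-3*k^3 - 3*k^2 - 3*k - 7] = -18*k - 6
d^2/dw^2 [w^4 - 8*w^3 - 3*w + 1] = 12*w*(w - 4)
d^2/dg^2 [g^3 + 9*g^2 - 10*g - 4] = 6*g + 18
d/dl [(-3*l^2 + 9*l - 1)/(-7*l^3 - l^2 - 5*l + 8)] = (-21*l^4 + 126*l^3 + 3*l^2 - 50*l + 67)/(49*l^6 + 14*l^5 + 71*l^4 - 102*l^3 + 9*l^2 - 80*l + 64)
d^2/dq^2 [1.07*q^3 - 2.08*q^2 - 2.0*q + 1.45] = 6.42*q - 4.16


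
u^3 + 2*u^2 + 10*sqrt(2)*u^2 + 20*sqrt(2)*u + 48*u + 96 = (u + 2)*(u + 4*sqrt(2))*(u + 6*sqrt(2))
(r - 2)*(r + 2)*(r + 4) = r^3 + 4*r^2 - 4*r - 16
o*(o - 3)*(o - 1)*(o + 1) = o^4 - 3*o^3 - o^2 + 3*o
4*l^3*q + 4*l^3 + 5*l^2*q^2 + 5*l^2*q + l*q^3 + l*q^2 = (l + q)*(4*l + q)*(l*q + l)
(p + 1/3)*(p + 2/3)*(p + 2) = p^3 + 3*p^2 + 20*p/9 + 4/9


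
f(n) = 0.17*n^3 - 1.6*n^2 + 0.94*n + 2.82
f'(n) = 0.51*n^2 - 3.2*n + 0.94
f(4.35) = -9.37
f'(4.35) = -3.33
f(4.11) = -8.54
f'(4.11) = -3.60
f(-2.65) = -14.07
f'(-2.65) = 13.00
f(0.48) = 2.92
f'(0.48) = -0.48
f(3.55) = -6.40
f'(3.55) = -3.99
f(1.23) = 1.87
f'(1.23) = -2.22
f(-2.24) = -9.22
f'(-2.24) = 10.67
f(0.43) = 2.94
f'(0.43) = -0.34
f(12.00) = 77.46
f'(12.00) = 35.98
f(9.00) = 5.61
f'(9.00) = 13.45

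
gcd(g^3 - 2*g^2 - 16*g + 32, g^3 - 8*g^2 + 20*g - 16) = g^2 - 6*g + 8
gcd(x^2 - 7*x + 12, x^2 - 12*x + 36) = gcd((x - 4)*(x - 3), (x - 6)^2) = 1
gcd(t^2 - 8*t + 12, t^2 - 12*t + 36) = t - 6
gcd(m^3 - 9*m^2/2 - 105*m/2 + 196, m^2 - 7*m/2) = m - 7/2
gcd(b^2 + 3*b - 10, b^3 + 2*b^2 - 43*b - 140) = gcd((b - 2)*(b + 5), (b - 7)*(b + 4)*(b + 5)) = b + 5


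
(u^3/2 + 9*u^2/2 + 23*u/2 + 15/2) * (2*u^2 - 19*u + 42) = u^5 - u^4/2 - 83*u^3/2 - 29*u^2/2 + 681*u/2 + 315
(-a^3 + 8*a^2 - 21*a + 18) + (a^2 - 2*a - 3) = -a^3 + 9*a^2 - 23*a + 15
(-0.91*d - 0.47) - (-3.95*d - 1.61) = 3.04*d + 1.14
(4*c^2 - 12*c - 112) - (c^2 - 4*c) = 3*c^2 - 8*c - 112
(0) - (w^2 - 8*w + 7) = -w^2 + 8*w - 7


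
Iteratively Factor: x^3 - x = (x)*(x^2 - 1) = x*(x + 1)*(x - 1)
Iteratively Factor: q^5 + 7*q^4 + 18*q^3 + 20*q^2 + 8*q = (q)*(q^4 + 7*q^3 + 18*q^2 + 20*q + 8) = q*(q + 1)*(q^3 + 6*q^2 + 12*q + 8) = q*(q + 1)*(q + 2)*(q^2 + 4*q + 4) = q*(q + 1)*(q + 2)^2*(q + 2)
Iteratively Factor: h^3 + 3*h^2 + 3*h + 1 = (h + 1)*(h^2 + 2*h + 1) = (h + 1)^2*(h + 1)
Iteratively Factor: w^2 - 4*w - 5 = (w - 5)*(w + 1)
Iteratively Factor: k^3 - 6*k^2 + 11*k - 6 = (k - 2)*(k^2 - 4*k + 3) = (k - 2)*(k - 1)*(k - 3)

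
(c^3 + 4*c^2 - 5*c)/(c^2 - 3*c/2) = 2*(c^2 + 4*c - 5)/(2*c - 3)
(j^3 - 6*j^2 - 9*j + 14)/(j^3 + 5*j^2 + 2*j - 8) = (j - 7)/(j + 4)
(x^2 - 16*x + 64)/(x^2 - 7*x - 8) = (x - 8)/(x + 1)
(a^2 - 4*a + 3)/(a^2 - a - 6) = (a - 1)/(a + 2)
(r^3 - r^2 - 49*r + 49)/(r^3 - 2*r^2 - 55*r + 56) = (r - 7)/(r - 8)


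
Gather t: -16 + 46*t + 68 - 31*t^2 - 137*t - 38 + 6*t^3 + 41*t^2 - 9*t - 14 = 6*t^3 + 10*t^2 - 100*t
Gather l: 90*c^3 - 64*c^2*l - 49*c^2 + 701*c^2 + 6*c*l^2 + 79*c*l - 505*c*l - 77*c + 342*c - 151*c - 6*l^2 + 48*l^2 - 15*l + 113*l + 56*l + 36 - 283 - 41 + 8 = 90*c^3 + 652*c^2 + 114*c + l^2*(6*c + 42) + l*(-64*c^2 - 426*c + 154) - 280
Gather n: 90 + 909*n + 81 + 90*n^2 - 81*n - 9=90*n^2 + 828*n + 162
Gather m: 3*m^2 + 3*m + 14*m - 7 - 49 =3*m^2 + 17*m - 56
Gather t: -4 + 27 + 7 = 30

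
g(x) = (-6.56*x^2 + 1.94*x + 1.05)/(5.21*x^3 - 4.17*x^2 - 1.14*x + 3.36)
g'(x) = (1.94 - 13.12*x)/(5.21*x^3 - 4.17*x^2 - 1.14*x + 3.36) + (-15.63*x^2 + 8.34*x + 1.14)*(-6.56*x^2 + 1.94*x + 1.05)/(5.21*x^3 - 4.17*x^2 - 1.14*x + 3.36)^2 = (34.1776*x^4 - 20.2148*x^3 - 0.843300000000001*x^2 - 35.3262*x + 7.7154)/(27.1441*x^6 - 43.4514*x^5 + 5.5101*x^4 + 44.5188*x^3 - 26.7228*x^2 - 7.6608*x + 11.2896)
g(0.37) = 0.33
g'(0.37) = -0.85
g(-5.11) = 0.23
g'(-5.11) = 0.04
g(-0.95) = 1.77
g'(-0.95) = 5.97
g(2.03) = -0.80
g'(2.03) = 0.46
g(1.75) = -0.95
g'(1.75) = 0.57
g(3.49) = -0.42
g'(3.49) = 0.14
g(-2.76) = 0.40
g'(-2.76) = 0.14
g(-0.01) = 0.31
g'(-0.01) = 0.71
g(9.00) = -0.15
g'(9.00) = 0.02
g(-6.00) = 0.20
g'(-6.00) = 0.03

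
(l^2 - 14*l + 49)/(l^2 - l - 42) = (l - 7)/(l + 6)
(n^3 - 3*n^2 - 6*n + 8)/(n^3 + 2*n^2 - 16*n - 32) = (n - 1)/(n + 4)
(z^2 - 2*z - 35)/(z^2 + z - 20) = (z - 7)/(z - 4)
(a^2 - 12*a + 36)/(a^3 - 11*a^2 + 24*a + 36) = 1/(a + 1)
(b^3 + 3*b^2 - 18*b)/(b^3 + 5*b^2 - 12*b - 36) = b/(b + 2)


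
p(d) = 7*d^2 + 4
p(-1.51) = 19.96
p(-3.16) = 73.90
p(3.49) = 89.26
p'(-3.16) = -44.24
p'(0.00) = 0.00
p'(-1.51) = -21.14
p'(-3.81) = -53.34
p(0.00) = 4.00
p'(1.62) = 22.68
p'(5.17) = 72.38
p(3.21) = 76.13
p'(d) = 14*d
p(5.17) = 191.10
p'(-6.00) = -84.00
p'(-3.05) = -42.70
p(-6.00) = 256.00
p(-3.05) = 69.12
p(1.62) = 22.37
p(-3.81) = 105.61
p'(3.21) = 44.94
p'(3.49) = 48.86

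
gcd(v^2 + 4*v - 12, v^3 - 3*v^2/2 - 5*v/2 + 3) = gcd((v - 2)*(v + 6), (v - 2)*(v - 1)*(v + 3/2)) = v - 2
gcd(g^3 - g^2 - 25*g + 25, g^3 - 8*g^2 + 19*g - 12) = g - 1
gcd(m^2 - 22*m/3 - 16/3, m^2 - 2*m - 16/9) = m + 2/3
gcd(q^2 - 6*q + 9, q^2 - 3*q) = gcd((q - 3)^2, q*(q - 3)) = q - 3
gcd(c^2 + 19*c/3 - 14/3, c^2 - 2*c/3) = c - 2/3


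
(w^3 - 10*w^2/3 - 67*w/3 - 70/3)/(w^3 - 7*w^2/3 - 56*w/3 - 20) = (w - 7)/(w - 6)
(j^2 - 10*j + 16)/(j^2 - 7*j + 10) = (j - 8)/(j - 5)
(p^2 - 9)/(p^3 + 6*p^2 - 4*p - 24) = (p^2 - 9)/(p^3 + 6*p^2 - 4*p - 24)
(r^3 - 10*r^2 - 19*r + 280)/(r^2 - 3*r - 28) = (r^2 - 3*r - 40)/(r + 4)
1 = 1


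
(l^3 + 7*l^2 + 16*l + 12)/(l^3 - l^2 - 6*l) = (l^2 + 5*l + 6)/(l*(l - 3))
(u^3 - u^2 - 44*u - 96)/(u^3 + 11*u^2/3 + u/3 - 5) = 3*(u^2 - 4*u - 32)/(3*u^2 + 2*u - 5)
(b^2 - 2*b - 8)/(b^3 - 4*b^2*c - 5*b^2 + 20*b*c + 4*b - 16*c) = (b + 2)/(b^2 - 4*b*c - b + 4*c)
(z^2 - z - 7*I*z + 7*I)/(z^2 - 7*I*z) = (z - 1)/z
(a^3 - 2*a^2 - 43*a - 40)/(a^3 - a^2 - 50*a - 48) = (a + 5)/(a + 6)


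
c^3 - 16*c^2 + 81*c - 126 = (c - 7)*(c - 6)*(c - 3)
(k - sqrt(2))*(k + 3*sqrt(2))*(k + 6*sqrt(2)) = k^3 + 8*sqrt(2)*k^2 + 18*k - 36*sqrt(2)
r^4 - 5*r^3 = r^3*(r - 5)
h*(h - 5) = h^2 - 5*h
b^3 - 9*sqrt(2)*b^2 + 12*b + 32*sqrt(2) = (b - 8*sqrt(2))*(b - 2*sqrt(2))*(b + sqrt(2))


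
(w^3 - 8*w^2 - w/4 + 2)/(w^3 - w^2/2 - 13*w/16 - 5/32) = 8*(2*w^2 - 17*w + 8)/(16*w^2 - 16*w - 5)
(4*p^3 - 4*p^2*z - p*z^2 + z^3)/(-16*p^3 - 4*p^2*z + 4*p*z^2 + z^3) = (-p + z)/(4*p + z)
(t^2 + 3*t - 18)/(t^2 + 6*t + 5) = (t^2 + 3*t - 18)/(t^2 + 6*t + 5)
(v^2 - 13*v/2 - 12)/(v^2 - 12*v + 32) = (v + 3/2)/(v - 4)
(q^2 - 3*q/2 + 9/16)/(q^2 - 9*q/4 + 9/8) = (4*q - 3)/(2*(2*q - 3))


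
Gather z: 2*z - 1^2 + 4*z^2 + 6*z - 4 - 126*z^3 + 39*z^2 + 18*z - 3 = -126*z^3 + 43*z^2 + 26*z - 8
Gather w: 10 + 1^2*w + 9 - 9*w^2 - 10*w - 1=-9*w^2 - 9*w + 18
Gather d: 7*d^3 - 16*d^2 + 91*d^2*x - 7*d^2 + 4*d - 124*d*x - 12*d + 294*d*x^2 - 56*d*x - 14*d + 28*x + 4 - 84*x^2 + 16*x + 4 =7*d^3 + d^2*(91*x - 23) + d*(294*x^2 - 180*x - 22) - 84*x^2 + 44*x + 8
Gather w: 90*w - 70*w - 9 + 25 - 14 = 20*w + 2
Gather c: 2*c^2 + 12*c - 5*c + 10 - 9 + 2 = 2*c^2 + 7*c + 3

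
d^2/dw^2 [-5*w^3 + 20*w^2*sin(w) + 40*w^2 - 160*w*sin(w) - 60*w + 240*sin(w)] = -20*w^2*sin(w) + 160*w*sin(w) + 80*w*cos(w) - 30*w - 200*sin(w) - 320*cos(w) + 80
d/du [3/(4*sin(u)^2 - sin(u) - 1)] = 3*(1 - 8*sin(u))*cos(u)/(-4*sin(u)^2 + sin(u) + 1)^2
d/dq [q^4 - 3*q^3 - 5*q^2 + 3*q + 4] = 4*q^3 - 9*q^2 - 10*q + 3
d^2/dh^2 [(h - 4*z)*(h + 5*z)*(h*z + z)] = 2*z*(3*h + z + 1)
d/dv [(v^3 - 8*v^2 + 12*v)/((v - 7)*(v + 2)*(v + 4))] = (7*v^4 - 92*v^3 + 116*v^2 + 896*v - 672)/(v^6 - 2*v^5 - 67*v^4 - 44*v^3 + 1268*v^2 + 3808*v + 3136)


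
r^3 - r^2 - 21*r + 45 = (r - 3)^2*(r + 5)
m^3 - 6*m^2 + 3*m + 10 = (m - 5)*(m - 2)*(m + 1)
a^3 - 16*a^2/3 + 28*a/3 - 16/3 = (a - 2)^2*(a - 4/3)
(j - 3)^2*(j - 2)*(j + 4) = j^4 - 4*j^3 - 11*j^2 + 66*j - 72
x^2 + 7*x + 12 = (x + 3)*(x + 4)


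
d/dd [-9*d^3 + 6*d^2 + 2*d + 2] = -27*d^2 + 12*d + 2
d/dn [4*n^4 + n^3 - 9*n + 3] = 16*n^3 + 3*n^2 - 9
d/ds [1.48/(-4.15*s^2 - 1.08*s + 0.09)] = (12.284*s + 1.5984)/(4.15*s^2 + 1.08*s - 0.09)^2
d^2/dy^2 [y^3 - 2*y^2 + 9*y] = 6*y - 4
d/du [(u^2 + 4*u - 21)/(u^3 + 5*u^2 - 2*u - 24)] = (-u^4 - 8*u^3 + 41*u^2 + 162*u - 138)/(u^6 + 10*u^5 + 21*u^4 - 68*u^3 - 236*u^2 + 96*u + 576)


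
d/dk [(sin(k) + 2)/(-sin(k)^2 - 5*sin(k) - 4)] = (sin(k)^2 + 4*sin(k) + 6)*cos(k)/(sin(k)^2 + 5*sin(k) + 4)^2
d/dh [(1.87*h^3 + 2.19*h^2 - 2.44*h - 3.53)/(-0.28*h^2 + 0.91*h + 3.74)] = (-0.5236*h^4 + 3.4034*h^3 + 22.2911*h^2 + 14.4044*h - 5.9133)/(0.0784*h^4 - 0.5096*h^3 - 1.2663*h^2 + 6.8068*h + 13.9876)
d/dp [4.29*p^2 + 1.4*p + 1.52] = 8.58*p + 1.4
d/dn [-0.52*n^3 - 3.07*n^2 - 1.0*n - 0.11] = -1.56*n^2 - 6.14*n - 1.0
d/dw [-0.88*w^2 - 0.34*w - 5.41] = -1.76*w - 0.34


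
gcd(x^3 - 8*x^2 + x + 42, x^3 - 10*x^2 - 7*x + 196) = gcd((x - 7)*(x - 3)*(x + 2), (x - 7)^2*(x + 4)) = x - 7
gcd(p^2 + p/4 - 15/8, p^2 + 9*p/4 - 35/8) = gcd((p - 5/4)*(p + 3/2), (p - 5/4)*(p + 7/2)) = p - 5/4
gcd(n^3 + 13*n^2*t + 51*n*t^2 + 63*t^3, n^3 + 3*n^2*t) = n + 3*t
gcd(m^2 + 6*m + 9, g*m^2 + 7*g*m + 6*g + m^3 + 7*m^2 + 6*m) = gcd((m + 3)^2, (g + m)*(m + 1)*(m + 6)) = 1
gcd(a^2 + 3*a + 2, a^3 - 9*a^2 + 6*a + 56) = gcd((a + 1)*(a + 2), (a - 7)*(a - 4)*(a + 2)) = a + 2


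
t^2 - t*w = t*(t - w)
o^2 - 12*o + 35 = (o - 7)*(o - 5)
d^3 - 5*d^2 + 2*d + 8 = (d - 4)*(d - 2)*(d + 1)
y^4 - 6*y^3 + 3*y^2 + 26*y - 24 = (y - 4)*(y - 3)*(y - 1)*(y + 2)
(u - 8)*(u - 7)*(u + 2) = u^3 - 13*u^2 + 26*u + 112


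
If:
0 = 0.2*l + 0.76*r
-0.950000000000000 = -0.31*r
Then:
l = -11.65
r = 3.06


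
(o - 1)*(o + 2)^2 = o^3 + 3*o^2 - 4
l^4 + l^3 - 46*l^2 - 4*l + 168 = (l - 6)*(l - 2)*(l + 2)*(l + 7)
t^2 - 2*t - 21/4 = (t - 7/2)*(t + 3/2)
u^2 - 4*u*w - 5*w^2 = (u - 5*w)*(u + w)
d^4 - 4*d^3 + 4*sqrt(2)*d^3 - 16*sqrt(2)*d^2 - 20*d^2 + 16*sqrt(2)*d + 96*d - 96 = (d - 2)^2*(d - 2*sqrt(2))*(d + 6*sqrt(2))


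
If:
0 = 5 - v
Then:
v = 5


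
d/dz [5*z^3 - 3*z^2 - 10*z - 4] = 15*z^2 - 6*z - 10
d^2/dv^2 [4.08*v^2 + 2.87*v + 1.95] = 8.16000000000000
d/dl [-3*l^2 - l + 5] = -6*l - 1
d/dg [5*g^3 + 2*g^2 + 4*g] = 15*g^2 + 4*g + 4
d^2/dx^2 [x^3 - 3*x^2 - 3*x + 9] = 6*x - 6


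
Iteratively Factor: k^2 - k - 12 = (k + 3)*(k - 4)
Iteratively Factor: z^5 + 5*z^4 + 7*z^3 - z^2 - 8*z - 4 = (z + 2)*(z^4 + 3*z^3 + z^2 - 3*z - 2) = (z - 1)*(z + 2)*(z^3 + 4*z^2 + 5*z + 2) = (z - 1)*(z + 1)*(z + 2)*(z^2 + 3*z + 2) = (z - 1)*(z + 1)*(z + 2)^2*(z + 1)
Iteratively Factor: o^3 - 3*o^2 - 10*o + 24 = (o + 3)*(o^2 - 6*o + 8) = (o - 4)*(o + 3)*(o - 2)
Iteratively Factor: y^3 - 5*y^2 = (y)*(y^2 - 5*y) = y^2*(y - 5)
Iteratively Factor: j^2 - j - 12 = (j - 4)*(j + 3)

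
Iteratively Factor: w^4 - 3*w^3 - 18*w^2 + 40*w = (w + 4)*(w^3 - 7*w^2 + 10*w) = (w - 5)*(w + 4)*(w^2 - 2*w) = (w - 5)*(w - 2)*(w + 4)*(w)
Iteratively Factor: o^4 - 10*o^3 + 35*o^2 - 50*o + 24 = (o - 1)*(o^3 - 9*o^2 + 26*o - 24) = (o - 4)*(o - 1)*(o^2 - 5*o + 6) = (o - 4)*(o - 3)*(o - 1)*(o - 2)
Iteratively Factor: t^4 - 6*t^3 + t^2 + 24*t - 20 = (t - 1)*(t^3 - 5*t^2 - 4*t + 20) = (t - 2)*(t - 1)*(t^2 - 3*t - 10) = (t - 5)*(t - 2)*(t - 1)*(t + 2)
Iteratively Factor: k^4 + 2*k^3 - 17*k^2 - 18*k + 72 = (k - 3)*(k^3 + 5*k^2 - 2*k - 24) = (k - 3)*(k - 2)*(k^2 + 7*k + 12) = (k - 3)*(k - 2)*(k + 4)*(k + 3)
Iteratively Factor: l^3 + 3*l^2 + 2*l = (l + 1)*(l^2 + 2*l) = l*(l + 1)*(l + 2)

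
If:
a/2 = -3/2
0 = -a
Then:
No Solution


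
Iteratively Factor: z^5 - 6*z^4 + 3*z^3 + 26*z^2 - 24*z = (z)*(z^4 - 6*z^3 + 3*z^2 + 26*z - 24) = z*(z - 3)*(z^3 - 3*z^2 - 6*z + 8) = z*(z - 4)*(z - 3)*(z^2 + z - 2) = z*(z - 4)*(z - 3)*(z - 1)*(z + 2)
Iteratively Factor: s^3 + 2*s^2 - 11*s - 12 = (s + 1)*(s^2 + s - 12) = (s - 3)*(s + 1)*(s + 4)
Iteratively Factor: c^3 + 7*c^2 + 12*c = (c + 3)*(c^2 + 4*c) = (c + 3)*(c + 4)*(c)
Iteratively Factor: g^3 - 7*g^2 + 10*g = (g - 2)*(g^2 - 5*g) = (g - 5)*(g - 2)*(g)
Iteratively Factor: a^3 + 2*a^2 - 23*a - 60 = (a + 4)*(a^2 - 2*a - 15) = (a - 5)*(a + 4)*(a + 3)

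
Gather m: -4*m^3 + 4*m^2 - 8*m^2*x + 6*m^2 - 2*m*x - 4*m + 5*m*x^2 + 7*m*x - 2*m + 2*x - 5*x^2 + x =-4*m^3 + m^2*(10 - 8*x) + m*(5*x^2 + 5*x - 6) - 5*x^2 + 3*x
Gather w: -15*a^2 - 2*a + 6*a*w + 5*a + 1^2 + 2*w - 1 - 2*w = -15*a^2 + 6*a*w + 3*a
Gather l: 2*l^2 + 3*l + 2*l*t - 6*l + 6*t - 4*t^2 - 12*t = 2*l^2 + l*(2*t - 3) - 4*t^2 - 6*t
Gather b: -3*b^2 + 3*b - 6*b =-3*b^2 - 3*b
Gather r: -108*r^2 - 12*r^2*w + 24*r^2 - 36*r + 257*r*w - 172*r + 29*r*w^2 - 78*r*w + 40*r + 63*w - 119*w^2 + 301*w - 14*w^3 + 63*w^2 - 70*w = r^2*(-12*w - 84) + r*(29*w^2 + 179*w - 168) - 14*w^3 - 56*w^2 + 294*w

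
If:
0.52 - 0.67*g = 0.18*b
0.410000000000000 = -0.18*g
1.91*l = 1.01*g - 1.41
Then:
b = 11.37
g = -2.28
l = -1.94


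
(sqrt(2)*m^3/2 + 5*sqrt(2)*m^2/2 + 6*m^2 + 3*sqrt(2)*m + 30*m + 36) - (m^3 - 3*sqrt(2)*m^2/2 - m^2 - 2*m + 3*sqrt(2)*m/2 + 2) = -m^3 + sqrt(2)*m^3/2 + 4*sqrt(2)*m^2 + 7*m^2 + 3*sqrt(2)*m/2 + 32*m + 34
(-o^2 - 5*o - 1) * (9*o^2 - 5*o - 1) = -9*o^4 - 40*o^3 + 17*o^2 + 10*o + 1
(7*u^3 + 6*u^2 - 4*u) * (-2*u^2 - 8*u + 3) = -14*u^5 - 68*u^4 - 19*u^3 + 50*u^2 - 12*u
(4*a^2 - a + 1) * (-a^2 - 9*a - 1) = -4*a^4 - 35*a^3 + 4*a^2 - 8*a - 1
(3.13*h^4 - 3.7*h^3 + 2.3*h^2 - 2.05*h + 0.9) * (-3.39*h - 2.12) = -10.6107*h^5 + 5.9074*h^4 + 0.0470000000000015*h^3 + 2.0735*h^2 + 1.295*h - 1.908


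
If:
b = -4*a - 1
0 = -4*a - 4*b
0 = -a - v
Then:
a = -1/3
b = 1/3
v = 1/3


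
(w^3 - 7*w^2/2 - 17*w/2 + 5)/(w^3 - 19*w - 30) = (w - 1/2)/(w + 3)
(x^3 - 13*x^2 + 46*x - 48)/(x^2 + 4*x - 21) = (x^2 - 10*x + 16)/(x + 7)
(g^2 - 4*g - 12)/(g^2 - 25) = (g^2 - 4*g - 12)/(g^2 - 25)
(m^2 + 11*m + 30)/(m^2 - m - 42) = (m + 5)/(m - 7)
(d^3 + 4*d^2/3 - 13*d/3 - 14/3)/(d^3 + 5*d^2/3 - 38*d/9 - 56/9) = 3*(d + 1)/(3*d + 4)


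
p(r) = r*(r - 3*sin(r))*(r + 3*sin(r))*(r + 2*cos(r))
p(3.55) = 68.06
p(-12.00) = 17498.99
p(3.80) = 93.31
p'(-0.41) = -4.23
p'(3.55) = 93.69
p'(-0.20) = -1.56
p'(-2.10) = -58.37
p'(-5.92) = -622.71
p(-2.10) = -14.99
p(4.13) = 134.89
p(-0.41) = 0.74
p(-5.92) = 813.13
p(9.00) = 5133.83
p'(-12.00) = -5312.64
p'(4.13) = 151.44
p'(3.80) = 108.74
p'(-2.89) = -212.54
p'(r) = r*(1 - 2*sin(r))*(r - 3*sin(r))*(r + 3*sin(r)) + r*(1 - 3*cos(r))*(r + 3*sin(r))*(r + 2*cos(r)) + r*(r - 3*sin(r))*(r + 2*cos(r))*(3*cos(r) + 1) + (r - 3*sin(r))*(r + 3*sin(r))*(r + 2*cos(r))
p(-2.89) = 108.73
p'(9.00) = 2295.55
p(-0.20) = 0.11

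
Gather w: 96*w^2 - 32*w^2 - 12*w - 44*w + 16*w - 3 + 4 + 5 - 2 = 64*w^2 - 40*w + 4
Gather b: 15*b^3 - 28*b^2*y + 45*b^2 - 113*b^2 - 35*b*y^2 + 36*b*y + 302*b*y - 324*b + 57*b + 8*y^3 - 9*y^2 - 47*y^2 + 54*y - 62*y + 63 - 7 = 15*b^3 + b^2*(-28*y - 68) + b*(-35*y^2 + 338*y - 267) + 8*y^3 - 56*y^2 - 8*y + 56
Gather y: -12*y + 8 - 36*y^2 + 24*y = -36*y^2 + 12*y + 8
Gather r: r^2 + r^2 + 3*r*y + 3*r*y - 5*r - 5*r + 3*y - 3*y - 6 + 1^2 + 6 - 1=2*r^2 + r*(6*y - 10)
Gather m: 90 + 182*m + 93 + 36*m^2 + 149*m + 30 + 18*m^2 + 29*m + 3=54*m^2 + 360*m + 216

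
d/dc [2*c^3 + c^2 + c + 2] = 6*c^2 + 2*c + 1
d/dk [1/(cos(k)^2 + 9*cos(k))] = (2*cos(k) + 9)*sin(k)/((cos(k) + 9)^2*cos(k)^2)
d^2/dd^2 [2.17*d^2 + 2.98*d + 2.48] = 4.34000000000000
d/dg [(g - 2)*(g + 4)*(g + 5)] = 3*g^2 + 14*g + 2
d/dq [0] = 0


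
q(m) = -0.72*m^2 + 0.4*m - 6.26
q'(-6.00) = 9.04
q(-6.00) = -34.58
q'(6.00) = -8.24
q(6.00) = -29.78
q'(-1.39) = 2.40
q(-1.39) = -8.21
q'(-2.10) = 3.42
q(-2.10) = -10.28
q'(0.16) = 0.17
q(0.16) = -6.21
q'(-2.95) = 4.65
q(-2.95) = -13.71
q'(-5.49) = 8.31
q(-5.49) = -30.16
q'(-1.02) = 1.87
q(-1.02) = -7.42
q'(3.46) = -4.58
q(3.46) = -13.50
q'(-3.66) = 5.67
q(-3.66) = -17.37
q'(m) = 0.4 - 1.44*m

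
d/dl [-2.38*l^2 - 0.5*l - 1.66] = -4.76*l - 0.5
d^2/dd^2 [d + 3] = 0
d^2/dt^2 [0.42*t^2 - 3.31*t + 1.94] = 0.840000000000000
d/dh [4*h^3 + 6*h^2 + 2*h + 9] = 12*h^2 + 12*h + 2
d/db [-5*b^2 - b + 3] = -10*b - 1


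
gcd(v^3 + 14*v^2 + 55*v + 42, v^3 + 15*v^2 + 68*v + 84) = v^2 + 13*v + 42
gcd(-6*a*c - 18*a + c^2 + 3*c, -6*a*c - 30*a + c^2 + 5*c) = 6*a - c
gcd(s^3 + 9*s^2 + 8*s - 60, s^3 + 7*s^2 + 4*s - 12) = s + 6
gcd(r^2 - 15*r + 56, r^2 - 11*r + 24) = r - 8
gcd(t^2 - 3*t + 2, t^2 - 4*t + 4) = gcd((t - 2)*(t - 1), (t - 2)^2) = t - 2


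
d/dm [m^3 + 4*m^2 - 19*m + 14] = 3*m^2 + 8*m - 19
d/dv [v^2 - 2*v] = 2*v - 2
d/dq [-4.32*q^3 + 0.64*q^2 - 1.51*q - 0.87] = -12.96*q^2 + 1.28*q - 1.51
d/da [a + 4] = 1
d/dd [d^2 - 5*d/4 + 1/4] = 2*d - 5/4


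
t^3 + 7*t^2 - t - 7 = (t - 1)*(t + 1)*(t + 7)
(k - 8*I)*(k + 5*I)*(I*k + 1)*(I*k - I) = -k^4 + k^3 + 4*I*k^3 - 37*k^2 - 4*I*k^2 + 37*k + 40*I*k - 40*I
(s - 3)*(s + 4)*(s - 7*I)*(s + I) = s^4 + s^3 - 6*I*s^3 - 5*s^2 - 6*I*s^2 + 7*s + 72*I*s - 84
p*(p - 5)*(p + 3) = p^3 - 2*p^2 - 15*p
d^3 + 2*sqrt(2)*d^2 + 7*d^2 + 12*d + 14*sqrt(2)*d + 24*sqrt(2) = (d + 3)*(d + 4)*(d + 2*sqrt(2))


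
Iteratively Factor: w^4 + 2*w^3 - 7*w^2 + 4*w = (w)*(w^3 + 2*w^2 - 7*w + 4) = w*(w - 1)*(w^2 + 3*w - 4) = w*(w - 1)*(w + 4)*(w - 1)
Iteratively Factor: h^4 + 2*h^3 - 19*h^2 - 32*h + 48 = (h - 1)*(h^3 + 3*h^2 - 16*h - 48) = (h - 1)*(h + 3)*(h^2 - 16) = (h - 4)*(h - 1)*(h + 3)*(h + 4)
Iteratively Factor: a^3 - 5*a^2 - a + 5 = (a - 5)*(a^2 - 1) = (a - 5)*(a + 1)*(a - 1)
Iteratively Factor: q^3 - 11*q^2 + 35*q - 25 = (q - 5)*(q^2 - 6*q + 5) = (q - 5)^2*(q - 1)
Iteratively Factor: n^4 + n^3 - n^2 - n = (n + 1)*(n^3 - n) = (n - 1)*(n + 1)*(n^2 + n) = (n - 1)*(n + 1)^2*(n)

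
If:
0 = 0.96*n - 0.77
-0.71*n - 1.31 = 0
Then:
No Solution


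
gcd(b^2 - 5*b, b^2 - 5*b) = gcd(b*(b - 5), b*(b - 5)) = b^2 - 5*b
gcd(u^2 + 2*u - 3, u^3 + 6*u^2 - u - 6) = u - 1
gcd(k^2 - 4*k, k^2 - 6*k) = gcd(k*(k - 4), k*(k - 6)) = k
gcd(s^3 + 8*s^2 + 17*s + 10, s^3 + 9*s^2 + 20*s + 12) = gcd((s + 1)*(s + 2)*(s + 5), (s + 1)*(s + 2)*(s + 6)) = s^2 + 3*s + 2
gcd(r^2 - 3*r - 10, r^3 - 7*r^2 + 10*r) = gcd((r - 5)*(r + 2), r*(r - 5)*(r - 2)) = r - 5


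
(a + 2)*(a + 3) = a^2 + 5*a + 6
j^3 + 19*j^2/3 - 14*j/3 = j*(j - 2/3)*(j + 7)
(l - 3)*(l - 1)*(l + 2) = l^3 - 2*l^2 - 5*l + 6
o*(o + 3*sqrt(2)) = o^2 + 3*sqrt(2)*o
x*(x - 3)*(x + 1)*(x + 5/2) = x^4 + x^3/2 - 8*x^2 - 15*x/2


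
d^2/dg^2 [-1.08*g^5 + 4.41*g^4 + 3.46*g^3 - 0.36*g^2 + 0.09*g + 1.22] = -21.6*g^3 + 52.92*g^2 + 20.76*g - 0.72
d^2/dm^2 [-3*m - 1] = 0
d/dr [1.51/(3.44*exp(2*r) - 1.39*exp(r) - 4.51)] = (2.0989 - 10.3888*exp(r))*exp(r)/(-3.44*exp(2*r) + 1.39*exp(r) + 4.51)^2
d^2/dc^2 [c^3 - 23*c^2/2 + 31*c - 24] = 6*c - 23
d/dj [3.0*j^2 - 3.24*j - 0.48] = 6.0*j - 3.24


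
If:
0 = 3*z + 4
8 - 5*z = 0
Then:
No Solution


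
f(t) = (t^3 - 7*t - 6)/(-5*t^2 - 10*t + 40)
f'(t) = (10*t + 10)*(t^3 - 7*t - 6)/(-5*t^2 - 10*t + 40)^2 + (3*t^2 - 7)/(-5*t^2 - 10*t + 40)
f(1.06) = -0.51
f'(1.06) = -0.60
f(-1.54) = 0.03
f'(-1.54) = -0.00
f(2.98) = 0.01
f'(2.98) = -0.59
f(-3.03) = -0.52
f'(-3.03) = 1.27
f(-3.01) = -0.49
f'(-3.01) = 1.21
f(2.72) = 0.20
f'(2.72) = -0.94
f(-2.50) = -0.12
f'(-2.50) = 0.40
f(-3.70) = -3.60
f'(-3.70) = 15.34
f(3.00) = 0.00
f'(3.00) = -0.57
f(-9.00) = 2.44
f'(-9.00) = -0.15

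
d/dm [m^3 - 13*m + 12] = 3*m^2 - 13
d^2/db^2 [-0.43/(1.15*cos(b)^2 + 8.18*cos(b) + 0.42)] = (2.2747*(1 - cos(b)^2)^2 + 12.13503*cos(b)^3 + 29.078922*cos(b)^2 - 25.747368*cos(b) - 59.403984)/(1.15*cos(b)^2 + 8.18*cos(b) + 0.42)^3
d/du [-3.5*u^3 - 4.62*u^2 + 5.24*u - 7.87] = -10.5*u^2 - 9.24*u + 5.24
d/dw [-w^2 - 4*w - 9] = -2*w - 4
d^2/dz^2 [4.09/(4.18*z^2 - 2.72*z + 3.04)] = (-142.924232*z^2 + 93.003328*z + 4.09*(8.36*z - 2.72)*(16.72*z - 5.44) - 103.944896)/(4.18*z^2 - 2.72*z + 3.04)^3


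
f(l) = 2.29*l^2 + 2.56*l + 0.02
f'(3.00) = 16.30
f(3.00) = 28.31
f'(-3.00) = -11.18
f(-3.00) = 12.95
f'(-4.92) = -19.97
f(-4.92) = 42.86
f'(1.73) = 10.48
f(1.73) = 11.30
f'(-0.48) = 0.36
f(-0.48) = -0.68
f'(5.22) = 26.47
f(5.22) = 75.78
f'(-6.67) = -27.99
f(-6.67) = 84.82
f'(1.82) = 10.90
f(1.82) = 12.26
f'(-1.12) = -2.57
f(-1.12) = 0.03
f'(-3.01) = -11.23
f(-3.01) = 13.06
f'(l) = 4.58*l + 2.56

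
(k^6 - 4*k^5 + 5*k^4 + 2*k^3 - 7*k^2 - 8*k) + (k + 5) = k^6 - 4*k^5 + 5*k^4 + 2*k^3 - 7*k^2 - 7*k + 5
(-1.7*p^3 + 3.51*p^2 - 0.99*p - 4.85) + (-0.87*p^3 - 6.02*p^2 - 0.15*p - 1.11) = -2.57*p^3 - 2.51*p^2 - 1.14*p - 5.96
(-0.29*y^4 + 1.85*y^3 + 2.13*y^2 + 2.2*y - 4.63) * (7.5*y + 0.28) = -2.175*y^5 + 13.7938*y^4 + 16.493*y^3 + 17.0964*y^2 - 34.109*y - 1.2964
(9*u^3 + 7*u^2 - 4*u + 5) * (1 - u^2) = -9*u^5 - 7*u^4 + 13*u^3 + 2*u^2 - 4*u + 5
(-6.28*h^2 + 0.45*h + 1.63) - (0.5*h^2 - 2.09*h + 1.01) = -6.78*h^2 + 2.54*h + 0.62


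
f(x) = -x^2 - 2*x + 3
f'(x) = -2*x - 2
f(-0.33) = 3.55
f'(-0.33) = -1.34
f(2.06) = -5.36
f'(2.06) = -6.12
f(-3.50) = -2.25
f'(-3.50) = 5.00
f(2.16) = -5.99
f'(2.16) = -6.32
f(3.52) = -16.43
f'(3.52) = -9.04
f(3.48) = -16.07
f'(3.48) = -8.96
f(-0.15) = 3.28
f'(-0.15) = -1.70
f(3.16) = -13.31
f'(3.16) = -8.32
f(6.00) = -45.00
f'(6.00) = -14.00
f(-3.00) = 0.00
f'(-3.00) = 4.00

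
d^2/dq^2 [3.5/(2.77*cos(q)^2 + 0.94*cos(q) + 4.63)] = (-107.4206*(1 - cos(q)^2)^2 - 27.3399*cos(q)^3 + 122.7485*cos(q)^2 + 69.9125*cos(q) + 23.8301)/(2.77*cos(q)^2 + 0.94*cos(q) + 4.63)^3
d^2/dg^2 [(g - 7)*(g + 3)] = 2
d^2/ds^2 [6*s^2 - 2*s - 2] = 12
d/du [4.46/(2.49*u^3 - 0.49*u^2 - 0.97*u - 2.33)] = (-33.3162*u^2 + 4.3708*u + 4.3262)/(-2.49*u^3 + 0.49*u^2 + 0.97*u + 2.33)^2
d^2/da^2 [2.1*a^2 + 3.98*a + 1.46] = 4.20000000000000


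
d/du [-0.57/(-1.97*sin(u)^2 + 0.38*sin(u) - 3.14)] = (0.2166 - 2.2458*sin(u))*cos(u)/(1.97*sin(u)^2 - 0.38*sin(u) + 3.14)^2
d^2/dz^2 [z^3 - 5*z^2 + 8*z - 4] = 6*z - 10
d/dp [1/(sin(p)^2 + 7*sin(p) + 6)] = -(2*sin(p) + 7)*cos(p)/(sin(p)^2 + 7*sin(p) + 6)^2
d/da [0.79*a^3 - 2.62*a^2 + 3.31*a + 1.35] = 2.37*a^2 - 5.24*a + 3.31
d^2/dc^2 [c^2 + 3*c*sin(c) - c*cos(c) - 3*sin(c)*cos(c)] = -3*c*sin(c) + c*cos(c) + 2*sin(c) + 6*sin(2*c) + 6*cos(c) + 2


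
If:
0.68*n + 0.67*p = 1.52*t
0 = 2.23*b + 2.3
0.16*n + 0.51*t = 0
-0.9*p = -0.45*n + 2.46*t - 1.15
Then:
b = -1.03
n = -0.41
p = 0.72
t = 0.13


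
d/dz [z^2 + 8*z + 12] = 2*z + 8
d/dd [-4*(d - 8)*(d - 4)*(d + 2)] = -12*d^2 + 80*d - 32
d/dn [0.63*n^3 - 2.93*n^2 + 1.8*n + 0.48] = 1.89*n^2 - 5.86*n + 1.8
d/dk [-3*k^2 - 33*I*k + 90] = -6*k - 33*I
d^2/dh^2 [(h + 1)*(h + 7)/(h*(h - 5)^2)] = 2*(h^4 + 34*h^3 + 42*h^2 - 140*h + 175)/(h^3*(h^4 - 20*h^3 + 150*h^2 - 500*h + 625))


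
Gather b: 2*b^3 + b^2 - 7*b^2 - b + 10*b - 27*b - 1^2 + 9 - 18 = 2*b^3 - 6*b^2 - 18*b - 10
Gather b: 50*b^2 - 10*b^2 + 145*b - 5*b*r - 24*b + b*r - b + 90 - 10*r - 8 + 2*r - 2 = 40*b^2 + b*(120 - 4*r) - 8*r + 80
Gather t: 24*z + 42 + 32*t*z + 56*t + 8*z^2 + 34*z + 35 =t*(32*z + 56) + 8*z^2 + 58*z + 77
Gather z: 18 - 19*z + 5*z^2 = 5*z^2 - 19*z + 18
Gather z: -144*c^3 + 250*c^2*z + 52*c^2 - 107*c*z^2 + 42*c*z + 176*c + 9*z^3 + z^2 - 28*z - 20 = -144*c^3 + 52*c^2 + 176*c + 9*z^3 + z^2*(1 - 107*c) + z*(250*c^2 + 42*c - 28) - 20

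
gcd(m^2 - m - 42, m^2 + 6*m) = m + 6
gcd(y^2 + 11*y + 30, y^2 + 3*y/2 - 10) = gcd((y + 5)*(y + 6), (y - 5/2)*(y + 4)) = 1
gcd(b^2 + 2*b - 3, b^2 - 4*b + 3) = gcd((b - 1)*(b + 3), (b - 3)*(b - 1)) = b - 1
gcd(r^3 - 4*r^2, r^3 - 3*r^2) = r^2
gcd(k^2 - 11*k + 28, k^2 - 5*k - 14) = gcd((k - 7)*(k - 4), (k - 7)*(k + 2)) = k - 7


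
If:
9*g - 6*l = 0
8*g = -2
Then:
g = -1/4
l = -3/8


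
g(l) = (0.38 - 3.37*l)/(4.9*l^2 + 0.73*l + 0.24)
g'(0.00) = -18.86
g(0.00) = 1.58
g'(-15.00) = 0.00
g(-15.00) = 0.05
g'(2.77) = 0.07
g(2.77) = -0.22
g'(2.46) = 0.09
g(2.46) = -0.25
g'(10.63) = 0.01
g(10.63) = -0.06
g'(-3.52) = 0.06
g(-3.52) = 0.21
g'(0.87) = 0.39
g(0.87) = -0.56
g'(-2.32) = 0.16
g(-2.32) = 0.33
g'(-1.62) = 0.34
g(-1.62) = 0.49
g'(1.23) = 0.26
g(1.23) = -0.44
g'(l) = (0.38 - 3.37*l)*(-9.8*l - 0.73)/(4.9*l^2 + 0.73*l + 0.24)^2 - 3.37/(4.9*l^2 + 0.73*l + 0.24) = (16.513*l^2 - 3.724*l - 1.0862)/(24.01*l^4 + 7.154*l^3 + 2.8849*l^2 + 0.3504*l + 0.0576)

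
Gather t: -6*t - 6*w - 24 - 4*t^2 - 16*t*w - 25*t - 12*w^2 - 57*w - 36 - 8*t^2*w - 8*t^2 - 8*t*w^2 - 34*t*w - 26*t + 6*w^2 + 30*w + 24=t^2*(-8*w - 12) + t*(-8*w^2 - 50*w - 57) - 6*w^2 - 33*w - 36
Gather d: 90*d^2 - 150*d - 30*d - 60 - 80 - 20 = 90*d^2 - 180*d - 160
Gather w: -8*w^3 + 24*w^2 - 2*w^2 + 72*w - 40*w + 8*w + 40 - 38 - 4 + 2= -8*w^3 + 22*w^2 + 40*w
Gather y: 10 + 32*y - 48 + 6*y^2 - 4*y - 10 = 6*y^2 + 28*y - 48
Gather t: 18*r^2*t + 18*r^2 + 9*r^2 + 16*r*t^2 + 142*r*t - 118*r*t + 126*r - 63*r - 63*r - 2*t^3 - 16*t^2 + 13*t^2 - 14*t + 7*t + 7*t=27*r^2 - 2*t^3 + t^2*(16*r - 3) + t*(18*r^2 + 24*r)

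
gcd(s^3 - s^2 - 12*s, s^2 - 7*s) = s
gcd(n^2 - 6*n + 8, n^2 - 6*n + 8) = n^2 - 6*n + 8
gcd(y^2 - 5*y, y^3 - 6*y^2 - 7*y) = y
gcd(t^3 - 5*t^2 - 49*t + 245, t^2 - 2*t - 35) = t - 7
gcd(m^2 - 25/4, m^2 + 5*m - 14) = 1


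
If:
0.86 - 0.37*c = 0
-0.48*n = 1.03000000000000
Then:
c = 2.32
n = -2.15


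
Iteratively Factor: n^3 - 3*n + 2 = (n - 1)*(n^2 + n - 2) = (n - 1)*(n + 2)*(n - 1)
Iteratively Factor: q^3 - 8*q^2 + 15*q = (q)*(q^2 - 8*q + 15) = q*(q - 5)*(q - 3)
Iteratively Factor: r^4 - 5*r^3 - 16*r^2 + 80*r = (r)*(r^3 - 5*r^2 - 16*r + 80) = r*(r - 5)*(r^2 - 16) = r*(r - 5)*(r - 4)*(r + 4)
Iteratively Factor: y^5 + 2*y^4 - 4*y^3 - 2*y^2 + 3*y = (y + 1)*(y^4 + y^3 - 5*y^2 + 3*y) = (y - 1)*(y + 1)*(y^3 + 2*y^2 - 3*y) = (y - 1)*(y + 1)*(y + 3)*(y^2 - y) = (y - 1)^2*(y + 1)*(y + 3)*(y)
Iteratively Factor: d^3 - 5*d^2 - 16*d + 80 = (d + 4)*(d^2 - 9*d + 20) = (d - 5)*(d + 4)*(d - 4)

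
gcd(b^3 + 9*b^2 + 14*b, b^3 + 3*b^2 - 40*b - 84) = b^2 + 9*b + 14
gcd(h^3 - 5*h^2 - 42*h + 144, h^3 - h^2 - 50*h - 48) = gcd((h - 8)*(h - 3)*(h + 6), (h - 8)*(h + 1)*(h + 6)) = h^2 - 2*h - 48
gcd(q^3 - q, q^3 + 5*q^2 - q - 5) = q^2 - 1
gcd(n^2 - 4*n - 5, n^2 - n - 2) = n + 1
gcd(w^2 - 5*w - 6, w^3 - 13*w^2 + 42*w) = w - 6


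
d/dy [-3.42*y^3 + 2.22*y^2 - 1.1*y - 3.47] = -10.26*y^2 + 4.44*y - 1.1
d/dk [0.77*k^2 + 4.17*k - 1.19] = 1.54*k + 4.17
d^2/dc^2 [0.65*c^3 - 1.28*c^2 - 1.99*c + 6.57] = 3.9*c - 2.56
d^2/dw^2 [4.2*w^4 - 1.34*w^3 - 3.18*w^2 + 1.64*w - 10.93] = 50.4*w^2 - 8.04*w - 6.36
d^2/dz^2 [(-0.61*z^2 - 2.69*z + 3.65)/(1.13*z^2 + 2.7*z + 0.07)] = (-3.147502*z^3 + 28.253616*z^2 + 68.093574*z + 53.650412)/(1.442897*z^6 + 10.34289*z^5 + 24.981249*z^4 + 20.96442*z^3 + 1.547511*z^2 + 0.03969*z + 0.000343)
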